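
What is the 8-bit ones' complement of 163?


163 ^ 255 = 92

92


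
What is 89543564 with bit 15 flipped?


89543564 ^ (1 << 15) = 89543564 ^ 32768 = 89576332

89576332


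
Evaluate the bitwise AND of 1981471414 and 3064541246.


0b1110110000110101101101010110110 & 0b10110110101010010011000000111110 = 0b110110000010000001000000110110 = 906498102

906498102


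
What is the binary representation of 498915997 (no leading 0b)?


498915997 = 11101101111001101101010011101 in binary

11101101111001101101010011101


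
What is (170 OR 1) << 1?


Step 1: 170 | 1 = 171
Step 2: 171 << 1 = 342

342


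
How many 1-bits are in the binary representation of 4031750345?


0b11110000010011111010000011001001 has 15 set bits

15


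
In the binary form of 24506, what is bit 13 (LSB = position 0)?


0b101111110111010, position 13 = 0

0


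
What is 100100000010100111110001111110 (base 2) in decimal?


100100000010100111110001111110 in decimal = 604667006

604667006


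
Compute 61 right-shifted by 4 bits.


0b111101 >> 4 = 0b11 = 3

3


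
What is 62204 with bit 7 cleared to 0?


62204 & ~(1 << 7) = 62076

62076


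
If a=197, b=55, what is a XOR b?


197 ^ 55 = 242

242


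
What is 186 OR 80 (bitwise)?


0b10111010 | 0b1010000 = 0b11111010 = 250

250


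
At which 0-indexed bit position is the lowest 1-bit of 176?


0b10110000. Lowest set bit at position 4

4


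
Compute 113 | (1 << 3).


113 | (1 << 3) = 113 | 8 = 121

121


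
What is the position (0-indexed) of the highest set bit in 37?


0b100101. Highest set bit at position 5

5


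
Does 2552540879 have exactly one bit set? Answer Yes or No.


0b10011000001001001010111011001111. Multiple bits set => No

No


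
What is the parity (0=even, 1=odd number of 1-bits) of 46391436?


0b10110000111110000010001100 has 11 ones => parity 1

1


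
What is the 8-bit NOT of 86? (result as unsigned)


~0b1010110 = 0b10101001 = 169 (8-bit unsigned)

169


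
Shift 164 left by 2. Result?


0b10100100 << 2 = 0b1010010000 = 656

656


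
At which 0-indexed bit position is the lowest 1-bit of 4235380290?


0b11111100011100101100011001000010. Lowest set bit at position 1

1


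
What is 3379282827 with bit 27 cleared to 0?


3379282827 & ~(1 << 27) = 3245065099

3245065099


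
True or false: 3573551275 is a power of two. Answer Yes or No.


0b11010101000000000001000010101011. Multiple bits set => No

No


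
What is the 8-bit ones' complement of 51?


51 ^ 255 = 204

204


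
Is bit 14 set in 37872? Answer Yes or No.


0b1001001111110000, bit 14 = 0. No

No


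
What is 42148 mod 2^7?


42148 & 127 = 36

36


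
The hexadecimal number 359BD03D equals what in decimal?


359BD03D hex = 899403837 decimal

899403837


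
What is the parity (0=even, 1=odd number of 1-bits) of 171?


0b10101011 has 5 ones => parity 1

1


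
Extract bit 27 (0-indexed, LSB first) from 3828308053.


0b11100100001011110101100001010101, position 27 = 0

0


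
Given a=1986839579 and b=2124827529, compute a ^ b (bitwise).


1986839579 ^ 2124827529 = 147492754

147492754


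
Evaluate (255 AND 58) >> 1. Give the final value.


Step 1: 255 & 58 = 58
Step 2: 58 >> 1 = 29

29


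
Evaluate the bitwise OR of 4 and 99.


0b100 | 0b1100011 = 0b1100111 = 103

103


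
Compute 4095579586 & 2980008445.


0b11110100000111011001010111000010 & 0b10110001100111110101000111111101 = 0b10110000000111010001000111000000 = 2954695104

2954695104


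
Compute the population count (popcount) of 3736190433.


0b11011110101100011011110111100001 has 20 set bits

20


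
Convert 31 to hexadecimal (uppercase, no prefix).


31 = 1F hex

1F


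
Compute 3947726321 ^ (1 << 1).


3947726321 ^ (1 << 1) = 3947726321 ^ 2 = 3947726323

3947726323


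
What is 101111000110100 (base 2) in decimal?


101111000110100 in decimal = 24116

24116


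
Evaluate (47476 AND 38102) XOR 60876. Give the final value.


Step 1: 47476 & 38102 = 36948
Step 2: 36948 ^ 60876 = 32152

32152


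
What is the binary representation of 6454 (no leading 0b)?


6454 = 1100100110110 in binary

1100100110110


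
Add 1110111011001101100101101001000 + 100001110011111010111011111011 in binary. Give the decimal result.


1110111011001101100101101001000 + 100001110011111010111011111011 = 10011001001101100111101001000011 = 2570484291

2570484291


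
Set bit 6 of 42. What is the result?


42 | (1 << 6) = 42 | 64 = 106

106


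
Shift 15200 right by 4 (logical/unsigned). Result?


0b11101101100000 >> 4 = 0b1110110110 = 950

950


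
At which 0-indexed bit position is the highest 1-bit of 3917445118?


0b11101001011111110111011111111110. Highest set bit at position 31

31


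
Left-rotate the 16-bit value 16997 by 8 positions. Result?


Rotate 0b100001001100101 left by 8 (16-bit) = 0b110010101000010 = 25922

25922


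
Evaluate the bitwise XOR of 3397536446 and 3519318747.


0b11001010100000100100101010111110 ^ 0b11010001110001001000101011011011 = 0b11011010001101100000001100101 = 457621605

457621605


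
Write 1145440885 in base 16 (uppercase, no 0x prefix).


1145440885 = 44460A75 hex

44460A75


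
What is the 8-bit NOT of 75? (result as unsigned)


~0b1001011 = 0b10110100 = 180 (8-bit unsigned)

180


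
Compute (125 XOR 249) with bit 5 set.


Step 1: 125 ^ 249 = 132
Step 2: 132 | (1 << 5) = 132 | 32 = 164

164


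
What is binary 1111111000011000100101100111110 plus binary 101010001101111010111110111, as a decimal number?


1111111000011000100101100111110 + 101010001101111010111110111 = 10000100010100110100000100110101 = 2220048693

2220048693


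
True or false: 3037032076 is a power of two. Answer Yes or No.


0b10110101000001010110111010001100. Multiple bits set => No

No


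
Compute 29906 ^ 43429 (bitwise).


0b111010011010010 ^ 0b1010100110100101 = 0b1101110101110111 = 56695

56695


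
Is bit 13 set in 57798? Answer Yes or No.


0b1110000111000110, bit 13 = 1. Yes

Yes


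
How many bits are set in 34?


0b100010 has 2 set bits

2


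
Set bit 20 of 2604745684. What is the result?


2604745684 | (1 << 20) = 2604745684 | 1048576 = 2605794260

2605794260


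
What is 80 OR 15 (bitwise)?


0b1010000 | 0b1111 = 0b1011111 = 95

95


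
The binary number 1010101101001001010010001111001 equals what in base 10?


1010101101001001010010001111001 in decimal = 1436853369

1436853369


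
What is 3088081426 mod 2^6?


3088081426 & 63 = 18

18


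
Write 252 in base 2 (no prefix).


252 = 11111100 in binary

11111100


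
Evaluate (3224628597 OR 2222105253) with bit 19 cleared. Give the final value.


Step 1: 3224628597 | 2222105253 = 3295932405
Step 2: 3295932405 & ~(1 << 19) = 3295932405

3295932405


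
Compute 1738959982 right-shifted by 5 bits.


0b1100111101001100110110001101110 >> 5 = 0b11001111010011001101100011 = 54342499

54342499


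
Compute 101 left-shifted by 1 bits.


0b1100101 << 1 = 0b11001010 = 202

202


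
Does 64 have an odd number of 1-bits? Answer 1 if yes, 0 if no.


0b1000000 has 1 ones => parity 1

1


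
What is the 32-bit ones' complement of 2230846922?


2230846922 ^ 4294967295 = 2064120373

2064120373


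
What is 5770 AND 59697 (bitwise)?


0b1011010001010 & 0b1110100100110001 = 0b0 = 0

0


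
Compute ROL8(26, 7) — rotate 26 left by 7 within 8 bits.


Rotate 0b11010 left by 7 (8-bit) = 0b1101 = 13

13


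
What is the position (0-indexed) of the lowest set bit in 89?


0b1011001. Lowest set bit at position 0

0


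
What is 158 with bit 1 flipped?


158 ^ (1 << 1) = 158 ^ 2 = 156

156


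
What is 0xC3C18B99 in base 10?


C3C18B99 hex = 3284241305 decimal

3284241305


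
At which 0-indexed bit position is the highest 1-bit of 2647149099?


0b10011101110010000100101000101011. Highest set bit at position 31

31


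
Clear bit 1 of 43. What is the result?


43 & ~(1 << 1) = 41

41


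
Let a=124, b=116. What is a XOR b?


124 ^ 116 = 8

8


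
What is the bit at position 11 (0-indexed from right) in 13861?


0b11011000100101, position 11 = 0

0


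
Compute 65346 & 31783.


0b1111111101000010 & 0b111110000100111 = 0b111110000000010 = 31746

31746


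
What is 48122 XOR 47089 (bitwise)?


0b1011101111111010 ^ 0b1011011111110001 = 0b110000001011 = 3083

3083


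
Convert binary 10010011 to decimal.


10010011 in decimal = 147

147


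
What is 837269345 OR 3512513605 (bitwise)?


0b110001111001111011011101100001 | 0b11010001010111001011010001000101 = 0b11110001111111111011011101100101 = 4060067685

4060067685


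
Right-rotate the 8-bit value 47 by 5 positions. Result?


Rotate 0b101111 right by 5 (8-bit) = 0b1111001 = 121

121


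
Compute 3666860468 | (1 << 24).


3666860468 | (1 << 24) = 3666860468 | 16777216 = 3683637684

3683637684


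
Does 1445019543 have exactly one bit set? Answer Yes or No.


0b1010110001000010011111110010111. Multiple bits set => No

No


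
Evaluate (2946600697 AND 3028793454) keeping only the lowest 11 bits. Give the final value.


Step 1: 2946600697 & 3028793454 = 2759952488
Step 2: 2759952488 & 2047 = 104

104


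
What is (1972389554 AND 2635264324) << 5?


Step 1: 1972389554 & 2635264324 = 353386496
Step 2: 353386496 << 5 = 11308367872

11308367872


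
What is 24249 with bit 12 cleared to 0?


24249 & ~(1 << 12) = 20153

20153


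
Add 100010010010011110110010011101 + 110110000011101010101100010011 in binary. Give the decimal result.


100010010010011110110010011101 + 110110000011101010101100010011 = 1011000010110001001011110110000 = 1482201008

1482201008


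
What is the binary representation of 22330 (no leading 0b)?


22330 = 101011100111010 in binary

101011100111010


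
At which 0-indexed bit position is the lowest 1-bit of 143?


0b10001111. Lowest set bit at position 0

0


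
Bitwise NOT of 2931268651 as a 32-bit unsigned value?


~0b10101110101101111001110000101011 = 0b1010001010010000110001111010100 = 1363698644 (32-bit unsigned)

1363698644


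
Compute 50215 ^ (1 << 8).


50215 ^ (1 << 8) = 50215 ^ 256 = 50471

50471


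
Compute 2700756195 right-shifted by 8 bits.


0b10100000111110100100010011100011 >> 8 = 0b101000001111101001000100 = 10549828

10549828


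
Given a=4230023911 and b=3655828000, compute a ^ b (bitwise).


4230023911 ^ 3655828000 = 633768135

633768135


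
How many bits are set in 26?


0b11010 has 3 set bits

3


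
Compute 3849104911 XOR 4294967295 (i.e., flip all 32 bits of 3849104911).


3849104911 ^ 4294967295 = 445862384

445862384


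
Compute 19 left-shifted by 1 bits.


0b10011 << 1 = 0b100110 = 38

38


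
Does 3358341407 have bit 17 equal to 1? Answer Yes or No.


0b11001000001011000011100100011111, bit 17 = 0. No

No


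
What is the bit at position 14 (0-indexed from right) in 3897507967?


0b11101000010011110100000001111111, position 14 = 1

1


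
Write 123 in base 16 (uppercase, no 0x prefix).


123 = 7B hex

7B


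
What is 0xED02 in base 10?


ED02 hex = 60674 decimal

60674


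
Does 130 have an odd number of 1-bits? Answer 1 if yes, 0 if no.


0b10000010 has 2 ones => parity 0

0


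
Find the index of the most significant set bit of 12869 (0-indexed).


0b11001001000101. Highest set bit at position 13

13


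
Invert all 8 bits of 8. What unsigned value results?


8 ^ 255 = 247

247


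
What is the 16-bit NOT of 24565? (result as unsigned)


~0b101111111110101 = 0b1010000000001010 = 40970 (16-bit unsigned)

40970


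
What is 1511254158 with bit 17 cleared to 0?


1511254158 & ~(1 << 17) = 1511123086

1511123086


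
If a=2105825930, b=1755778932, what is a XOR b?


2105825930 ^ 1755778932 = 354637310

354637310


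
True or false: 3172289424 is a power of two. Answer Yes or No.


0b10111101000101010100101110010000. Multiple bits set => No

No


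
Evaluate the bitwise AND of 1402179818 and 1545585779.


0b1010011100100111001000011101010 & 0b1011100000111111100010001110011 = 0b1010000000100111000000001100010 = 1343455330

1343455330


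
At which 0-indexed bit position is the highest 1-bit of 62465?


0b1111010000000001. Highest set bit at position 15

15


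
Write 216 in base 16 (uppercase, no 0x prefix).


216 = D8 hex

D8


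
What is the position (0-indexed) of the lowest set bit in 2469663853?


0b10010011001101000001010001101101. Lowest set bit at position 0

0


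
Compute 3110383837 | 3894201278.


0b10111001011001001011000011011101 | 0b11101000000111001100101110111110 = 0b11111001011111001111101111111111 = 4185717759

4185717759


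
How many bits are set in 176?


0b10110000 has 3 set bits

3


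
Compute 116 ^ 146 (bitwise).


0b1110100 ^ 0b10010010 = 0b11100110 = 230

230


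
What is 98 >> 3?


0b1100010 >> 3 = 0b1100 = 12

12


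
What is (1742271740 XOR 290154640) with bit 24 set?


Step 1: 1742271740 ^ 290154640 = 1989385324
Step 2: 1989385324 | (1 << 24) = 1989385324 | 16777216 = 2006162540

2006162540


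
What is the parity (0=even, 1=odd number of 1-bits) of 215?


0b11010111 has 6 ones => parity 0

0


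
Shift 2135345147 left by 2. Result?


0b1111111010001101100011111111011 << 2 = 0b111111101000110110001111111101100 = 8541380588

8541380588


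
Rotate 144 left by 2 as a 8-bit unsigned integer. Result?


Rotate 0b10010000 left by 2 (8-bit) = 0b1000010 = 66

66


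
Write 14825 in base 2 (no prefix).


14825 = 11100111101001 in binary

11100111101001


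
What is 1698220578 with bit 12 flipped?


1698220578 ^ (1 << 12) = 1698220578 ^ 4096 = 1698224674

1698224674


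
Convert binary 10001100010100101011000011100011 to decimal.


10001100010100101011000011100011 in decimal = 2354229475

2354229475


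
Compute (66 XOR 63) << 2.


Step 1: 66 ^ 63 = 125
Step 2: 125 << 2 = 500

500


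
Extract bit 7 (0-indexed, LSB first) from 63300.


0b1111011101000100, position 7 = 0

0


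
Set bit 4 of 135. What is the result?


135 | (1 << 4) = 135 | 16 = 151

151


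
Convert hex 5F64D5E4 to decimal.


5F64D5E4 hex = 1600443876 decimal

1600443876


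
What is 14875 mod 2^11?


14875 & 2047 = 539

539


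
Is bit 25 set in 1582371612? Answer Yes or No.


0b1011110010100010001001100011100, bit 25 = 1. Yes

Yes


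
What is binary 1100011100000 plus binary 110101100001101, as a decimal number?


1100011100000 + 110101100001101 = 1000001111101101 = 33773

33773


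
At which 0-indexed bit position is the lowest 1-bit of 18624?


0b100100011000000. Lowest set bit at position 6

6


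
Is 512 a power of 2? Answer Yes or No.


0b1000000000. Only one bit set => Yes

Yes


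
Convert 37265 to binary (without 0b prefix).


37265 = 1001000110010001 in binary

1001000110010001


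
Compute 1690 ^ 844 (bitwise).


0b11010011010 ^ 0b1101001100 = 0b10111010110 = 1494

1494


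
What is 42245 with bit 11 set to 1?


42245 | (1 << 11) = 42245 | 2048 = 44293

44293


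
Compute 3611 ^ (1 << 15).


3611 ^ (1 << 15) = 3611 ^ 32768 = 36379

36379


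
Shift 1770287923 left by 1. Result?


0b1101001100001000111001100110011 << 1 = 0b11010011000010001110011001100110 = 3540575846

3540575846


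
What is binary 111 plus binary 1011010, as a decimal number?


111 + 1011010 = 1100001 = 97

97


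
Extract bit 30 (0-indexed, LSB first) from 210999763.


0b1100100100111001100111010011, position 30 = 0

0


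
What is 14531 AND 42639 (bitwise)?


0b11100011000011 & 0b1010011010001111 = 0b10000010000011 = 8323

8323


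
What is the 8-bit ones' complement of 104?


104 ^ 255 = 151

151


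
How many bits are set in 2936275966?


0b10101111000001000000001111111110 has 16 set bits

16


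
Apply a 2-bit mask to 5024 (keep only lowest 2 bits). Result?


5024 & 3 = 0

0


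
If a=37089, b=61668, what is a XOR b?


37089 ^ 61668 = 24581

24581


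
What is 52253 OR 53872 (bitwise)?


0b1100110000011101 | 0b1101001001110000 = 0b1101111001111101 = 56957

56957


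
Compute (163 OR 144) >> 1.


Step 1: 163 | 144 = 179
Step 2: 179 >> 1 = 89

89


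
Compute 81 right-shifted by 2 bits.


0b1010001 >> 2 = 0b10100 = 20

20


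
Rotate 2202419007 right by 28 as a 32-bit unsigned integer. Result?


Rotate 0b10000011010001100011111100111111 right by 28 (32-bit) = 0b110100011000111111001111111000 = 878965752

878965752


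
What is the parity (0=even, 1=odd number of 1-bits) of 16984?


0b100001001011000 has 5 ones => parity 1

1


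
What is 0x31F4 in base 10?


31F4 hex = 12788 decimal

12788


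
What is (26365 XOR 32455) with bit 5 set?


Step 1: 26365 ^ 32455 = 6202
Step 2: 6202 | (1 << 5) = 6202 | 32 = 6202

6202


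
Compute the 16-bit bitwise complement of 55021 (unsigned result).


~0b1101011011101101 = 0b10100100010010 = 10514 (16-bit unsigned)

10514


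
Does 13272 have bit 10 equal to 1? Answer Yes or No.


0b11001111011000, bit 10 = 0. No

No


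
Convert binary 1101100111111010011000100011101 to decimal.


1101100111111010011000100011101 in decimal = 1828532509

1828532509


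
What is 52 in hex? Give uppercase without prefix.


52 = 34 hex

34


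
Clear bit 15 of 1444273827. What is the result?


1444273827 & ~(1 << 15) = 1444241059

1444241059


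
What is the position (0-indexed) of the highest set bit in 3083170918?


0b10110111110001010111010001100110. Highest set bit at position 31

31


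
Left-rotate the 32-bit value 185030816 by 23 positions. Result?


Rotate 0b1011000001110101100010100000 left by 23 (32-bit) = 0b1010000000001011000001110101100 = 1342538668

1342538668


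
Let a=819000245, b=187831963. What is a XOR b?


819000245 ^ 187831963 = 1004725550

1004725550


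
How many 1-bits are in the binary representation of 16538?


0b100000010011010 has 5 set bits

5


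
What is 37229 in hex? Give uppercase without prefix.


37229 = 916D hex

916D


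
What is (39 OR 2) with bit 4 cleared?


Step 1: 39 | 2 = 39
Step 2: 39 & ~(1 << 4) = 39

39


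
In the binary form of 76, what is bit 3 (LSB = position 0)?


0b1001100, position 3 = 1

1


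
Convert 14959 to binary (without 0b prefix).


14959 = 11101001101111 in binary

11101001101111


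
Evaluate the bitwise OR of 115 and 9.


0b1110011 | 0b1001 = 0b1111011 = 123

123


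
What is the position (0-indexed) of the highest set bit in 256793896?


0b1111010011100101110100101000. Highest set bit at position 27

27


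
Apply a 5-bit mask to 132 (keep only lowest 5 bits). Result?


132 & 31 = 4

4


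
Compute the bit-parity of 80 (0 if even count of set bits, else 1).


0b1010000 has 2 ones => parity 0

0


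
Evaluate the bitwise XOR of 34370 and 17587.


0b1000011001000010 ^ 0b100010010110011 = 0b1100001011110001 = 49905

49905


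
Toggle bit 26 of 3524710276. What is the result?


3524710276 ^ (1 << 26) = 3524710276 ^ 67108864 = 3591819140

3591819140


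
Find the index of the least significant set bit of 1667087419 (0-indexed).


0b1100011010111011011110000111011. Lowest set bit at position 0

0


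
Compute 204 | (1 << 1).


204 | (1 << 1) = 204 | 2 = 206

206


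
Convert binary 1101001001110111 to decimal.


1101001001110111 in decimal = 53879

53879


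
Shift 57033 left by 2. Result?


0b1101111011001001 << 2 = 0b110111101100100100 = 228132

228132


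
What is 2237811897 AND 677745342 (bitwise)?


0b10000101011000100100110010111001 & 0b101000011001011001001010111110 = 0b11000000000000010111000 = 6291640

6291640


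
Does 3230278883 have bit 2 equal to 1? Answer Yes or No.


0b11000000100010100010010011100011, bit 2 = 0. No

No


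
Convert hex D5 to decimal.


D5 hex = 213 decimal

213


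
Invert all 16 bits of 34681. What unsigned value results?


34681 ^ 65535 = 30854

30854


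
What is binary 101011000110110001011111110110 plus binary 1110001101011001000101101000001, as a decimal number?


101011000110110001011111110110 + 1110001101011001000101101000001 = 10011100110001111010001100110111 = 2630329143

2630329143


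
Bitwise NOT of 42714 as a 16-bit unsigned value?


~0b1010011011011010 = 0b101100100100101 = 22821 (16-bit unsigned)

22821


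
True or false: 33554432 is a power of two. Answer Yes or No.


0b10000000000000000000000000. Only one bit set => Yes

Yes


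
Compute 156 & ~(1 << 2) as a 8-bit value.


156 & ~(1 << 2) = 152

152


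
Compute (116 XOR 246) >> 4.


Step 1: 116 ^ 246 = 130
Step 2: 130 >> 4 = 8

8


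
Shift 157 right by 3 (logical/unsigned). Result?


0b10011101 >> 3 = 0b10011 = 19

19


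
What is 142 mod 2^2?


142 & 3 = 2

2


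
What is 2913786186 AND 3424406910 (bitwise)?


0b10101101101011001101100101001010 & 0b11001100000111000100110101111110 = 0b10001100000011000100100101001010 = 2349615434

2349615434


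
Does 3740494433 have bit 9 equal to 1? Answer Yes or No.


0b11011110111100110110101001100001, bit 9 = 1. Yes

Yes


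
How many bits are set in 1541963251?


0b1011011111010000111110111110011 has 21 set bits

21


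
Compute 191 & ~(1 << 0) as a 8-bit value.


191 & ~(1 << 0) = 190

190


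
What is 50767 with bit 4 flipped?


50767 ^ (1 << 4) = 50767 ^ 16 = 50783

50783


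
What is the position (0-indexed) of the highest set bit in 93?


0b1011101. Highest set bit at position 6

6


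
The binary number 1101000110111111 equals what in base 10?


1101000110111111 in decimal = 53695

53695


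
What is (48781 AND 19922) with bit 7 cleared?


Step 1: 48781 & 19922 = 3200
Step 2: 3200 & ~(1 << 7) = 3072

3072


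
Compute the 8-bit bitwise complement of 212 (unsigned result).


~0b11010100 = 0b101011 = 43 (8-bit unsigned)

43


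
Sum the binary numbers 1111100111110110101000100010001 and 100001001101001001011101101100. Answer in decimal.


1111100111110110101000100010001 + 100001001101001001011101101100 = 10011110001011111110100001111101 = 2653939837

2653939837


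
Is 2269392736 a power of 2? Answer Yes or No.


0b10000111010001000010111101100000. Multiple bits set => No

No


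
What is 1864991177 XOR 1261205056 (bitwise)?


0b1101111001010011000000111001001 ^ 0b1001011001011000111011001000000 = 0b100100000001011111011110001001 = 604370825

604370825


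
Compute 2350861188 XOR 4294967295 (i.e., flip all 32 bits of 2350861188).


2350861188 ^ 4294967295 = 1944106107

1944106107


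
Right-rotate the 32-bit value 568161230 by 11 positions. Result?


Rotate 0b100001110111010111001111001110 right by 11 (32-bit) = 0b1111001110001000011101110101110 = 2042903470

2042903470


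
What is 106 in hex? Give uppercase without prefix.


106 = 6A hex

6A


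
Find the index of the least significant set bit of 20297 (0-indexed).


0b100111101001001. Lowest set bit at position 0

0


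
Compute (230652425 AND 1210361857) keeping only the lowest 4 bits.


Step 1: 230652425 & 1210361857 = 136587265
Step 2: 136587265 & 15 = 1

1


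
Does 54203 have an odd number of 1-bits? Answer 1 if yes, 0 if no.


0b1101001110111011 has 11 ones => parity 1

1


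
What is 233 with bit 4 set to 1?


233 | (1 << 4) = 233 | 16 = 249

249


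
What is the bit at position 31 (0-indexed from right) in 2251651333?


0b10000110001101010111100100000101, position 31 = 1

1


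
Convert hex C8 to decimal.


C8 hex = 200 decimal

200


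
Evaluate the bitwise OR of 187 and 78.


0b10111011 | 0b1001110 = 0b11111111 = 255

255


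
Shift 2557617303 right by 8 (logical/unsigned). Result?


0b10011000011100100010010010010111 >> 8 = 0b100110000111001000100100 = 9990692

9990692


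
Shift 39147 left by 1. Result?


0b1001100011101011 << 1 = 0b10011000111010110 = 78294

78294


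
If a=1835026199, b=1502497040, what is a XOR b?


1835026199 ^ 1502497040 = 888016391

888016391


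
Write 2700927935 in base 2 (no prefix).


2700927935 = 10100000111111001110001110111111 in binary

10100000111111001110001110111111


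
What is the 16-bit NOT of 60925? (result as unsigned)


~0b1110110111111101 = 0b1001000000010 = 4610 (16-bit unsigned)

4610


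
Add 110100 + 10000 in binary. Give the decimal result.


110100 + 10000 = 1000100 = 68

68


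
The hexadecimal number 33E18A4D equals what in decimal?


33E18A4D hex = 870419021 decimal

870419021


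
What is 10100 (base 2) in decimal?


10100 in decimal = 20

20


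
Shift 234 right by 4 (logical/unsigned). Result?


0b11101010 >> 4 = 0b1110 = 14

14


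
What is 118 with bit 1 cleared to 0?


118 & ~(1 << 1) = 116

116


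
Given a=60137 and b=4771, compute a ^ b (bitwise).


60137 ^ 4771 = 63562

63562


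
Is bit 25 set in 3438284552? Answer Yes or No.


0b11001100111100000000111100001000, bit 25 = 0. No

No


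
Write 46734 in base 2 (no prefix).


46734 = 1011011010001110 in binary

1011011010001110


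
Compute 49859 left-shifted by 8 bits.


0b1100001011000011 << 8 = 0b110000101100001100000000 = 12763904

12763904


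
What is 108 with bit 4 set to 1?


108 | (1 << 4) = 108 | 16 = 124

124


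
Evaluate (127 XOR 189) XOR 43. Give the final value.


Step 1: 127 ^ 189 = 194
Step 2: 194 ^ 43 = 233

233


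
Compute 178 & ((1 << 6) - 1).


178 & 63 = 50

50


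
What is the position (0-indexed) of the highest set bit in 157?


0b10011101. Highest set bit at position 7

7


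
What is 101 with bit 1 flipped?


101 ^ (1 << 1) = 101 ^ 2 = 103

103


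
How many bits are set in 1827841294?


0b1101100111100101010010100001110 has 16 set bits

16


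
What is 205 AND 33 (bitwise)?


0b11001101 & 0b100001 = 0b1 = 1

1


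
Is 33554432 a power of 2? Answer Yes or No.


0b10000000000000000000000000. Only one bit set => Yes

Yes


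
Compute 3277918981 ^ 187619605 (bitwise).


0b11000011011000010001001100000101 ^ 0b1011001011101101100100010101 = 0b11001000010011111100101000010000 = 3360672272

3360672272


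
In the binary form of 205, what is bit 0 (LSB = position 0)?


0b11001101, position 0 = 1

1


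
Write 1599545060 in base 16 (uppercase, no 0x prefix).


1599545060 = 5F571EE4 hex

5F571EE4


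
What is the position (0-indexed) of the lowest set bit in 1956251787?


0b1110100100110100000100010001011. Lowest set bit at position 0

0


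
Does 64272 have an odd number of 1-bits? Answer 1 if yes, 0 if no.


0b1111101100010000 has 8 ones => parity 0

0


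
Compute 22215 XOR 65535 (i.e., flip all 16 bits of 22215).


22215 ^ 65535 = 43320

43320


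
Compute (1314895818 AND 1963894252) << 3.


Step 1: 1314895818 & 1963894252 = 1141810632
Step 2: 1141810632 << 3 = 9134485056

9134485056


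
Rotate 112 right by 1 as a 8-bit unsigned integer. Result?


Rotate 0b1110000 right by 1 (8-bit) = 0b111000 = 56

56


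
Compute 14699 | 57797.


0b11100101101011 | 0b1110000111000101 = 0b1111100111101111 = 63983

63983


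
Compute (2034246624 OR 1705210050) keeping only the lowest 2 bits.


Step 1: 2034246624 | 1705210050 = 2112058338
Step 2: 2112058338 & 3 = 2

2


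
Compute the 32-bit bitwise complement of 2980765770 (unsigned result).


~0b10110001101010101110000001001010 = 0b1001110010101010001111110110101 = 1314201525 (32-bit unsigned)

1314201525


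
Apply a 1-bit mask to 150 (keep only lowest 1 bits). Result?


150 & 1 = 0

0


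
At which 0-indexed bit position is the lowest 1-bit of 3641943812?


0b11011001000100111010011100000100. Lowest set bit at position 2

2


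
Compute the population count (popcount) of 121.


0b1111001 has 5 set bits

5


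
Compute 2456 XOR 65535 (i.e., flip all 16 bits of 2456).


2456 ^ 65535 = 63079

63079


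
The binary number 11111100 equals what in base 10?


11111100 in decimal = 252

252


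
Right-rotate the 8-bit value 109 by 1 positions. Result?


Rotate 0b1101101 right by 1 (8-bit) = 0b10110110 = 182

182


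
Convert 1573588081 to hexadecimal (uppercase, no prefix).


1573588081 = 5DCB0C71 hex

5DCB0C71


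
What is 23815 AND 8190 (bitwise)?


0b101110100000111 & 0b1111111111110 = 0b1110100000110 = 7430

7430


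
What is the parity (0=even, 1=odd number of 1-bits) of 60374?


0b1110101111010110 has 11 ones => parity 1

1


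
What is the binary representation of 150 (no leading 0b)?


150 = 10010110 in binary

10010110


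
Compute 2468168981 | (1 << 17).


2468168981 | (1 << 17) = 2468168981 | 131072 = 2468300053

2468300053


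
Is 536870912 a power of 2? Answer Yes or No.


0b100000000000000000000000000000. Only one bit set => Yes

Yes


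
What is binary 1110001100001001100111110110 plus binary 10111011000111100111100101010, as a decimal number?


1110001100001001100111110110 + 10111011000111100111100101010 = 100101100101000110100100100000 = 630483232

630483232


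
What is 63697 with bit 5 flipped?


63697 ^ (1 << 5) = 63697 ^ 32 = 63729

63729


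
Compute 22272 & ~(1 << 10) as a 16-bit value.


22272 & ~(1 << 10) = 21248

21248


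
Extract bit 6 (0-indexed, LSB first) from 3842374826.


0b11100101000001011111110010101010, position 6 = 0

0


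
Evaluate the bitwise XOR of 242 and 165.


0b11110010 ^ 0b10100101 = 0b1010111 = 87

87


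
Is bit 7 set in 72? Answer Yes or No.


0b1001000, bit 7 = 0. No

No


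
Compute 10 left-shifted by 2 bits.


0b1010 << 2 = 0b101000 = 40

40


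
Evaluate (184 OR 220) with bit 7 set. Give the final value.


Step 1: 184 | 220 = 252
Step 2: 252 | (1 << 7) = 252 | 128 = 252

252


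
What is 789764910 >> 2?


0b101111000100101101101100101110 >> 2 = 0b1011110001001011011011001011 = 197441227

197441227


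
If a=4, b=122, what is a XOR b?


4 ^ 122 = 126

126


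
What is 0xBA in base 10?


BA hex = 186 decimal

186


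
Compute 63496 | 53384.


0b1111100000001000 | 0b1101000010001000 = 0b1111100010001000 = 63624

63624


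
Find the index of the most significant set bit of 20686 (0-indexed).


0b101000011001110. Highest set bit at position 14

14


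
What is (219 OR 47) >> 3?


Step 1: 219 | 47 = 255
Step 2: 255 >> 3 = 31

31


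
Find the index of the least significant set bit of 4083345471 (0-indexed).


0b11110011011000101110100000111111. Lowest set bit at position 0

0


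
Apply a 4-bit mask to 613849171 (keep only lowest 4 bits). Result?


613849171 & 15 = 3

3


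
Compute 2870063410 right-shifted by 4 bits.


0b10101011000100011011000100110010 >> 4 = 0b1010101100010001101100010011 = 179378963

179378963


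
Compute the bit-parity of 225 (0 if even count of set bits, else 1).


0b11100001 has 4 ones => parity 0

0


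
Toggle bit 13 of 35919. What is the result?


35919 ^ (1 << 13) = 35919 ^ 8192 = 44111

44111


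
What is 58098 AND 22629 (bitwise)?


0b1110001011110010 & 0b101100001100101 = 0b100000001100000 = 16480

16480


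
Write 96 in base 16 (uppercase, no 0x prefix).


96 = 60 hex

60


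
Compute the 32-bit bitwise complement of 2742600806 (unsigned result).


~0b10100011011110001100010001100110 = 0b1011100100001110011101110011001 = 1552366489 (32-bit unsigned)

1552366489


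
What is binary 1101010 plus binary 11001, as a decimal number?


1101010 + 11001 = 10000011 = 131

131


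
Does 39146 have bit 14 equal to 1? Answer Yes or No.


0b1001100011101010, bit 14 = 0. No

No


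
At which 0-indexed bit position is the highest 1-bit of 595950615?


0b100011100001010111110000010111. Highest set bit at position 29

29


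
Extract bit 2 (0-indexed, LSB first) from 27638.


0b110101111110110, position 2 = 1

1


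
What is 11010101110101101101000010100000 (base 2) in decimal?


11010101110101101101000010100000 in decimal = 3587625120

3587625120


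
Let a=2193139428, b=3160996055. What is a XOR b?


2193139428 ^ 3160996055 = 1053842995

1053842995


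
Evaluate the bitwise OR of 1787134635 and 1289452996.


0b1101010100001011000001010101011 | 0b1001100110110110111110111000100 = 0b1101110110111111111111111101111 = 1860173807

1860173807


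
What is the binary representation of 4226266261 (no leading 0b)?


4226266261 = 11111011111001111011010010010101 in binary

11111011111001111011010010010101


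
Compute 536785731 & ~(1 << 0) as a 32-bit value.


536785731 & ~(1 << 0) = 536785730

536785730


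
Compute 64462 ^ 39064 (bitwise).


0b1111101111001110 ^ 0b1001100010011000 = 0b110001101010110 = 25430

25430


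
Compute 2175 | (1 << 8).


2175 | (1 << 8) = 2175 | 256 = 2431

2431


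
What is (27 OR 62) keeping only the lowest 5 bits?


Step 1: 27 | 62 = 63
Step 2: 63 & 31 = 31

31


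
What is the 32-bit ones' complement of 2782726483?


2782726483 ^ 4294967295 = 1512240812

1512240812


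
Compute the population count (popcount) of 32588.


0b111111101001100 has 10 set bits

10


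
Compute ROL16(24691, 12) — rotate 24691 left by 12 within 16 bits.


Rotate 0b110000001110011 left by 12 (16-bit) = 0b11011000000111 = 13831

13831


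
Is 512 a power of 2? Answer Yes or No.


0b1000000000. Only one bit set => Yes

Yes


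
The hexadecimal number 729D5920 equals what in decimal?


729D5920 hex = 1922914592 decimal

1922914592


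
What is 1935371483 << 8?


0b1110011010110110110110011011011 << 8 = 0b111001101011011011011001101101100000000 = 495455099648

495455099648


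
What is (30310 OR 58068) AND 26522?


Step 1: 30310 | 58068 = 63222
Step 2: 63222 & 26522 = 26258

26258


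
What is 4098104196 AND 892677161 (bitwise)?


0b11110100010001000001101110000100 & 0b110101001101010010110000101001 = 0b110100000001000000100000000000 = 872679424

872679424


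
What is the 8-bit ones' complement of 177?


177 ^ 255 = 78

78


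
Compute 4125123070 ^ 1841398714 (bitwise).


0b11110101111000000110000111111110 ^ 0b1101101110000011000001110111010 = 0b10011000001000011110001001000100 = 2552357444

2552357444


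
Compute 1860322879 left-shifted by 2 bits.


0b1101110111000100100011000111111 << 2 = 0b110111011100010010001100011111100 = 7441291516

7441291516


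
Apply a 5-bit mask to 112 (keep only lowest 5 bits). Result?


112 & 31 = 16

16


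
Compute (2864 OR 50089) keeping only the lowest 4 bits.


Step 1: 2864 | 50089 = 52153
Step 2: 52153 & 15 = 9

9


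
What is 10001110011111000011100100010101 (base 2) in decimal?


10001110011111000011100100010101 in decimal = 2390505749

2390505749


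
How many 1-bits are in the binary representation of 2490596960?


0b10010100011100110111111001100000 has 16 set bits

16


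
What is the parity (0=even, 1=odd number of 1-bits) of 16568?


0b100000010111000 has 5 ones => parity 1

1


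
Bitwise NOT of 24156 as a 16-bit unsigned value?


~0b101111001011100 = 0b1010000110100011 = 41379 (16-bit unsigned)

41379


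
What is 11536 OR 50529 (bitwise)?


0b10110100010000 | 0b1100010101100001 = 0b1110110101110001 = 60785

60785


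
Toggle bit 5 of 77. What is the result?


77 ^ (1 << 5) = 77 ^ 32 = 109

109


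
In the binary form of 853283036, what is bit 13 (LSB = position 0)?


0b110010110111000001000011011100, position 13 = 0

0


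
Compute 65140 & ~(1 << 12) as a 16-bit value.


65140 & ~(1 << 12) = 61044

61044


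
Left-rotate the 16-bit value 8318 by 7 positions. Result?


Rotate 0b10000001111110 left by 7 (16-bit) = 0b11111100010000 = 16144

16144


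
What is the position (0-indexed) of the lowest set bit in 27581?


0b110101110111101. Lowest set bit at position 0

0


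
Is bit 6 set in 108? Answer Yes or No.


0b1101100, bit 6 = 1. Yes

Yes


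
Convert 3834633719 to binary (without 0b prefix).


3834633719 = 11100100100011111101110111110111 in binary

11100100100011111101110111110111


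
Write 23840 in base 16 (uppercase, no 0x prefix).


23840 = 5D20 hex

5D20


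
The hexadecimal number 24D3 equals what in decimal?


24D3 hex = 9427 decimal

9427


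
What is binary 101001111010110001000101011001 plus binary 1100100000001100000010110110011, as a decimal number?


101001111010110001000101011001 + 1100100000001100000010110110011 = 10001101111100010001011100001100 = 2381387532

2381387532


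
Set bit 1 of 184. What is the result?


184 | (1 << 1) = 184 | 2 = 186

186


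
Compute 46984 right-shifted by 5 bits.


0b1011011110001000 >> 5 = 0b10110111100 = 1468

1468


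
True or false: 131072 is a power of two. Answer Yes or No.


0b100000000000000000. Only one bit set => Yes

Yes


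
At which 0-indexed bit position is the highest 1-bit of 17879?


0b100010111010111. Highest set bit at position 14

14


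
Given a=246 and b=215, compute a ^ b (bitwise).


246 ^ 215 = 33

33


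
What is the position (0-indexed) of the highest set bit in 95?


0b1011111. Highest set bit at position 6

6


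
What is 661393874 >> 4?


0b100111011011000001000111010010 >> 4 = 0b10011101101100000100011101 = 41337117

41337117


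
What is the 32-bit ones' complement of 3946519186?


3946519186 ^ 4294967295 = 348448109

348448109


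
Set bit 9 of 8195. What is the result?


8195 | (1 << 9) = 8195 | 512 = 8707

8707


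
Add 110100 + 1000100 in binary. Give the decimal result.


110100 + 1000100 = 1111000 = 120

120


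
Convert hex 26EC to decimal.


26EC hex = 9964 decimal

9964


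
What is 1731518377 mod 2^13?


1731518377 & 8191 = 8105

8105


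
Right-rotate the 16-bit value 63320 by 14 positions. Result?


Rotate 0b1111011101011000 right by 14 (16-bit) = 0b1101110101100011 = 56675

56675


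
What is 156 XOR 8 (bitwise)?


0b10011100 ^ 0b1000 = 0b10010100 = 148

148


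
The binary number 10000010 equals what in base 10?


10000010 in decimal = 130

130


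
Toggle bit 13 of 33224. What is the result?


33224 ^ (1 << 13) = 33224 ^ 8192 = 41416

41416


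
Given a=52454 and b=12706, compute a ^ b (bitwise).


52454 ^ 12706 = 64836

64836


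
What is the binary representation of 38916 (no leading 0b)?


38916 = 1001100000000100 in binary

1001100000000100


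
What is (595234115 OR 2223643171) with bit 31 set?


Step 1: 595234115 | 2223643171 = 2818219875
Step 2: 2818219875 | (1 << 31) = 2818219875 | 2147483648 = 2818219875

2818219875
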